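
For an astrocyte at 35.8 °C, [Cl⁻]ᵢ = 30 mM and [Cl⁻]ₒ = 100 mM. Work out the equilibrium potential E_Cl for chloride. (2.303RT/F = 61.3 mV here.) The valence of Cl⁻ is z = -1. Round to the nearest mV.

E = (61.3/z) · log₁₀([Cl⁻]_out/[Cl⁻]_in) with z = -1.
For an anion, dividing by z = -1 reverses the sign.
= (61.3/-1) · log₁₀(100/30) = -61.30 · log₁₀(3.333)
= -61.30 · (0.5229) = -32.05 mV

-32 mV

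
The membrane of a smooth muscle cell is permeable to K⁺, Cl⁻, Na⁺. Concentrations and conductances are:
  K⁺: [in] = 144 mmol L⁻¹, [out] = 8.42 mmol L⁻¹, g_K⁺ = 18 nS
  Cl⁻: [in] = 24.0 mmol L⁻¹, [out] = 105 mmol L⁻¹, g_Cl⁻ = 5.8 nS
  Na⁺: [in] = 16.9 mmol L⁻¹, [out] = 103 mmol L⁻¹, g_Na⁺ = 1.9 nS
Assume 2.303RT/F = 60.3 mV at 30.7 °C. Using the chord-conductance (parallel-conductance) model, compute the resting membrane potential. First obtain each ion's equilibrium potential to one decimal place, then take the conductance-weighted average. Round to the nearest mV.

E_K⁺ = (60.3/1)·log₁₀(8.42/144) = -74.4 mV
E_Cl⁻ = (60.3/-1)·log₁₀(105/24.0) = -38.7 mV
E_Na⁺ = (60.3/1)·log₁₀(103/16.9) = 47.3 mV
Vm = (Σ gᵢEᵢ)/(Σ gᵢ) = (18·-74.4 + 5.8·-38.7 + 1.9·47.3) / (18 + 5.8 + 1.9)
= -1473.79 / 25.7 = -57.35 mV

-57 mV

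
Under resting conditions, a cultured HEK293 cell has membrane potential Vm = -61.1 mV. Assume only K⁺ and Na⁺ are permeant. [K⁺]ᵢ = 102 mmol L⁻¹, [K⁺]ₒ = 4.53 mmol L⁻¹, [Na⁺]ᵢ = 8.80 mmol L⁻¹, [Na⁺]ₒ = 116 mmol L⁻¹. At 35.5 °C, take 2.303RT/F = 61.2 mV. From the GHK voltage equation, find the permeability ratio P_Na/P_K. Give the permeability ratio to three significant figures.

Let α = P_Na/P_K. GHK: Vm = 61.2·log₁₀[(Kₒ + α·Naₒ)/(Kᵢ + α·Naᵢ)].
10^(Vm/61.2) = 10^(-61.1/61.2) = 0.10038
So 0.10038·(Kᵢ + α·Naᵢ) = Kₒ + α·Naₒ → α = (0.10038·102.0 − 4.53) / (116.0 − 0.10038·8.8)
α = (10.24 − 4.53) / (116.0 − 0.8833) = 5.708/115.1 = 0.04959

0.0496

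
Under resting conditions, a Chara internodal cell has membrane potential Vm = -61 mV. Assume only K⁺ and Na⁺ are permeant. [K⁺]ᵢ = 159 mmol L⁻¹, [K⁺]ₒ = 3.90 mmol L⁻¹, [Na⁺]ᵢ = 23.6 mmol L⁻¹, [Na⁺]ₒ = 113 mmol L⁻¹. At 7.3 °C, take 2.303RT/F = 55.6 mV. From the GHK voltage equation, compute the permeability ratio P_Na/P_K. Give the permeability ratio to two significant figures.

Let α = P_Na/P_K. GHK: Vm = 55.6·log₁₀[(Kₒ + α·Naₒ)/(Kᵢ + α·Naᵢ)].
10^(Vm/55.6) = 10^(-61.0/55.6) = 0.079961
So 0.079961·(Kᵢ + α·Naᵢ) = Kₒ + α·Naₒ → α = (0.079961·159.0 − 3.9) / (113.0 − 0.079961·23.6)
α = (12.71 − 3.9) / (113.0 − 1.887) = 8.814/111.1 = 0.07932

0.079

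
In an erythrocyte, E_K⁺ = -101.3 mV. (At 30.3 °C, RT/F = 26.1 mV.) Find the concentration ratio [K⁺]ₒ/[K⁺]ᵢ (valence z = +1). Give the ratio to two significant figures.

0.021

ln([out]/[in]) = E·z/(26.1) = -101.3 × 1 / 26.1 = -3.8812
[out]/[in] = e^(-3.8812) = 0.02063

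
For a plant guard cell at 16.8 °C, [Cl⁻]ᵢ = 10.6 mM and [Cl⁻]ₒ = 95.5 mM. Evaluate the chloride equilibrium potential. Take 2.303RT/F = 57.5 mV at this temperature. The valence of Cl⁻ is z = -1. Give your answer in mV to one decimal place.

E = (57.5/z) · log₁₀([Cl⁻]_out/[Cl⁻]_in) with z = -1.
For an anion, dividing by z = -1 reverses the sign.
= (57.5/-1) · log₁₀(95.5/10.6) = -57.50 · log₁₀(9.009)
= -57.50 · (0.9547) = -54.90 mV

-54.9 mV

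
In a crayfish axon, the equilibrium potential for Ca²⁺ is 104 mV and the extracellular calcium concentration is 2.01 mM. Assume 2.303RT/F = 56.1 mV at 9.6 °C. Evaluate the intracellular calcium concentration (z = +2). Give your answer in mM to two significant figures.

Nernst: E = (56.1/2) · log₁₀([out]/[in]), so log₁₀([out]/[in]) = 104.0 × 2 / 56.1 = 3.7077.
[out]/[in] = 10^(3.7077) = 5101.
[in] = 2.01 / 5101 = 0.000394 mM.

0.00039 mM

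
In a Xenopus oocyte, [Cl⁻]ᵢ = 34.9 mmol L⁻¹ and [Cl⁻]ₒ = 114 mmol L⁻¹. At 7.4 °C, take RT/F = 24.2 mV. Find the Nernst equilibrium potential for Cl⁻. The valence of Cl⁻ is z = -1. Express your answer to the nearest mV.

E = (24.2/z) · ln([Cl⁻]_out/[Cl⁻]_in) with z = -1.
For an anion, dividing by z = -1 reverses the sign.
= (24.2/-1) · ln(114/34.9) = -24.20 · ln(3.266)
= -24.20 · (1.1837) = -28.65 mV

-29 mV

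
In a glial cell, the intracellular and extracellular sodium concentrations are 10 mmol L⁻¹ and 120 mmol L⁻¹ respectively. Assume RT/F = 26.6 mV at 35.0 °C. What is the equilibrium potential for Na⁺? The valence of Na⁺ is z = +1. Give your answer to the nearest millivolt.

66 mV

E = (26.6/z) · ln([Na⁺]_out/[Na⁺]_in) with z = +1.
= (26.6/1) · ln(120/10) = 26.60 · ln(12)
= 26.60 · (2.4849) = 66.10 mV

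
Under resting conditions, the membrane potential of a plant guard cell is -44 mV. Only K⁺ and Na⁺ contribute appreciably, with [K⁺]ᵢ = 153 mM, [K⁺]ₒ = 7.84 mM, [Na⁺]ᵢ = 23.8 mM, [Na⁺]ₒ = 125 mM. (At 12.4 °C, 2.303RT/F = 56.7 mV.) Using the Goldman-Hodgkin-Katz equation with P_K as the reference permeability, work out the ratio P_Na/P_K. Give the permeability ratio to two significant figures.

Let α = P_Na/P_K. GHK: Vm = 56.7·log₁₀[(Kₒ + α·Naₒ)/(Kᵢ + α·Naᵢ)].
10^(Vm/56.7) = 10^(-44.0/56.7) = 0.16749
So 0.16749·(Kᵢ + α·Naᵢ) = Kₒ + α·Naₒ → α = (0.16749·153.0 − 7.84) / (125.0 − 0.16749·23.8)
α = (25.63 − 7.84) / (125.0 − 3.986) = 17.79/121 = 0.147

0.15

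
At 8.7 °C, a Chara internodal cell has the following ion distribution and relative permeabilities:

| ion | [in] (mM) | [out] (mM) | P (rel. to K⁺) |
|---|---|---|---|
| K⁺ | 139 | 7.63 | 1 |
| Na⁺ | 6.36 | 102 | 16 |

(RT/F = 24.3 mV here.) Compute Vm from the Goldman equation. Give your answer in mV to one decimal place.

46.6 mV

Vm = 24.3 · ln[(Σ P·[cation]ₒ + Σ P·[anion]ᵢ) / (Σ P·[cation]ᵢ + Σ P·[anion]ₒ)]
Numerator = 1×7.63 + 16×102 = 1640
Denominator = 1×139 + 16×6.36 = 240.8
Vm = 24.3 · ln(6.8102) = 24.3 × (1.9184) = 46.62 mV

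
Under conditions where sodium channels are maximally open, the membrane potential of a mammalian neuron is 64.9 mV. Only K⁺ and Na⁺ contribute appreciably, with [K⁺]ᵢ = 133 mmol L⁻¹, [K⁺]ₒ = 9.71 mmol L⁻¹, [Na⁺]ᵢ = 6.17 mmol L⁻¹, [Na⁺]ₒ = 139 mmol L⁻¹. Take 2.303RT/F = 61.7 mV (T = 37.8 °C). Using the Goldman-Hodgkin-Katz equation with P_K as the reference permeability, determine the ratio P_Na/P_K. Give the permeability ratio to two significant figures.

Let α = P_Na/P_K. GHK: Vm = 61.7·log₁₀[(Kₒ + α·Naₒ)/(Kᵢ + α·Naᵢ)].
10^(Vm/61.7) = 10^(64.9/61.7) = 11.268
So 11.268·(Kᵢ + α·Naᵢ) = Kₒ + α·Naₒ → α = (11.268·133.0 − 9.71) / (139.0 − 11.268·6.17)
α = (1499 − 9.71) / (139.0 − 69.53) = 1489/69.47 = 21.43

21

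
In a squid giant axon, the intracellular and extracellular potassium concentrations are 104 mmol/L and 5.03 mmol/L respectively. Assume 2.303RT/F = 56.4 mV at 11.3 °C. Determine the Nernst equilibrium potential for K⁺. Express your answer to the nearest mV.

-74 mV

E = (56.4/z) · log₁₀([K⁺]_out/[K⁺]_in) with z = +1.
= (56.4/1) · log₁₀(5.03/104) = 56.40 · log₁₀(0.04837)
= 56.40 · (-1.3155) = -74.19 mV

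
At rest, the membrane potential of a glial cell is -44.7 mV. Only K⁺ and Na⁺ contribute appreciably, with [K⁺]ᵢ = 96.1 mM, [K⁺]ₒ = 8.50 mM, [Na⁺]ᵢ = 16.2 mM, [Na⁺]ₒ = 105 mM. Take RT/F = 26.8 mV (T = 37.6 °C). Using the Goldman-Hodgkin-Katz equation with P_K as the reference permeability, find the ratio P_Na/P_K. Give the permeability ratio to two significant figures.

Let α = P_Na/P_K. GHK: Vm = 26.8·ln[(Kₒ + α·Naₒ)/(Kᵢ + α·Naᵢ)].
e^(Vm/26.8) = e^(-44.7/26.8) = 0.18864
So 0.18864·(Kᵢ + α·Naᵢ) = Kₒ + α·Naₒ → α = (0.18864·96.1 − 8.5) / (105.0 − 0.18864·16.2)
α = (18.13 − 8.5) / (105.0 − 3.056) = 9.628/101.9 = 0.09445

0.094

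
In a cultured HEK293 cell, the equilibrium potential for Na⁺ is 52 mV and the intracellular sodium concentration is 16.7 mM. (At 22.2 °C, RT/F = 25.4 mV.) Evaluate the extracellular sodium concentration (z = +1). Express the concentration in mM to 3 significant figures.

Nernst: E = (25.4/1) · ln([out]/[in]), so ln([out]/[in]) = 52.0 × 1 / 25.4 = 2.0472.
[out]/[in] = e^(2.0472) = 7.747.
[out] = 7.747 × 16.7 = 129.4 mM.

129 mM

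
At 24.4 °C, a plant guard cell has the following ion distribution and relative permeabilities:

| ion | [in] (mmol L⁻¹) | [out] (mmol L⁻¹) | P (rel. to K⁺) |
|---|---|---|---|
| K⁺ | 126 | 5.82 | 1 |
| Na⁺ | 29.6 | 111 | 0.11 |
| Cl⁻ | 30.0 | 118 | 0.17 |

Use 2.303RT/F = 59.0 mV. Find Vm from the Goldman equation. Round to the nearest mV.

-48 mV

Vm = 59.0 · log₁₀[(Σ P·[cation]ₒ + Σ P·[anion]ᵢ) / (Σ P·[cation]ᵢ + Σ P·[anion]ₒ)]
Numerator = 1×5.82 + 0.11×111 + 0.17×30.0 = 23.13
Denominator = 1×126 + 0.11×29.6 + 0.17×118 = 149.3
Vm = 59.0 · log₁₀(0.15491) = 59.0 × (-0.8099) = -47.79 mV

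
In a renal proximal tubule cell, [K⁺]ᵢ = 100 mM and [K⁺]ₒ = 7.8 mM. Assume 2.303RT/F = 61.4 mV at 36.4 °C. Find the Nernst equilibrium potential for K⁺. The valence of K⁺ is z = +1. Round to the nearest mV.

-68 mV

E = (61.4/z) · log₁₀([K⁺]_out/[K⁺]_in) with z = +1.
= (61.4/1) · log₁₀(7.8/100) = 61.40 · log₁₀(0.078)
= 61.40 · (-1.1079) = -68.03 mV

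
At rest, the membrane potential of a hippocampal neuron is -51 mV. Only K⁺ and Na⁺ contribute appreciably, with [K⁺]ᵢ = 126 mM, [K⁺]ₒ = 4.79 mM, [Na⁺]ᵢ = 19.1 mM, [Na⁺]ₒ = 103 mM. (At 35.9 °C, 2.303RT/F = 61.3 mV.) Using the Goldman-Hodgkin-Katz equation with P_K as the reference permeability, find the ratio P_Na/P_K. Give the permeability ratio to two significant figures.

0.14

Let α = P_Na/P_K. GHK: Vm = 61.3·log₁₀[(Kₒ + α·Naₒ)/(Kᵢ + α·Naᵢ)].
10^(Vm/61.3) = 10^(-51.0/61.3) = 0.14724
So 0.14724·(Kᵢ + α·Naᵢ) = Kₒ + α·Naₒ → α = (0.14724·126.0 − 4.79) / (103.0 − 0.14724·19.1)
α = (18.55 − 4.79) / (103.0 − 2.812) = 13.76/100.2 = 0.1374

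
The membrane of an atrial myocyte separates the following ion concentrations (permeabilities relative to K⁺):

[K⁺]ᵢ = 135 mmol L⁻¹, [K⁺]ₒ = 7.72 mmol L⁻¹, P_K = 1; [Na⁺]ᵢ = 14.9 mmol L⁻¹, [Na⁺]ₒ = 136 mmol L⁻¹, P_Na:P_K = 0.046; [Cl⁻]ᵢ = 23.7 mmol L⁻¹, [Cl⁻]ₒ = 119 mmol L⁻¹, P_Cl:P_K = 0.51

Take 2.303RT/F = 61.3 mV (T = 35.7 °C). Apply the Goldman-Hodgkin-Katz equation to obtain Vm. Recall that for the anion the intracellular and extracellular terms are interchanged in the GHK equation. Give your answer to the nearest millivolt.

Vm = 61.3 · log₁₀[(Σ P·[cation]ₒ + Σ P·[anion]ᵢ) / (Σ P·[cation]ᵢ + Σ P·[anion]ₒ)]
Numerator = 1×7.72 + 0.046×136 + 0.51×23.7 = 26.06
Denominator = 1×135 + 0.046×14.9 + 0.51×119 = 196.4
Vm = 61.3 · log₁₀(0.13272) = 61.3 × (-0.8771) = -53.76 mV

-54 mV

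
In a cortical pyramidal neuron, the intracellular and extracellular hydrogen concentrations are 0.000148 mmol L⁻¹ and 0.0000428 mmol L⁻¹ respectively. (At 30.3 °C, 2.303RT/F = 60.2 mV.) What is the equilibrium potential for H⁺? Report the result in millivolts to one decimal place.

-32.4 mV

E = (60.2/z) · log₁₀([H⁺]_out/[H⁺]_in) with z = +1.
= (60.2/1) · log₁₀(0.0000428/0.000148) = 60.20 · log₁₀(0.2892)
= 60.20 · (-0.5388) = -32.44 mV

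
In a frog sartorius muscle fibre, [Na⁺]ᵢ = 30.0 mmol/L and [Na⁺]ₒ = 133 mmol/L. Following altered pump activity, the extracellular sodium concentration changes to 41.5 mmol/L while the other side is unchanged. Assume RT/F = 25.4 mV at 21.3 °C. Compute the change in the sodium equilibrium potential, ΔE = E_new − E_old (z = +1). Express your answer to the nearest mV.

E_old = (25.4/1)·ln(133/30.0) = 37.82 mV
E_new = (25.4/1)·ln(41.5/30.0) = 8.24 mV
ΔE = 8.24 − (37.82) = -29.58 mV

-30 mV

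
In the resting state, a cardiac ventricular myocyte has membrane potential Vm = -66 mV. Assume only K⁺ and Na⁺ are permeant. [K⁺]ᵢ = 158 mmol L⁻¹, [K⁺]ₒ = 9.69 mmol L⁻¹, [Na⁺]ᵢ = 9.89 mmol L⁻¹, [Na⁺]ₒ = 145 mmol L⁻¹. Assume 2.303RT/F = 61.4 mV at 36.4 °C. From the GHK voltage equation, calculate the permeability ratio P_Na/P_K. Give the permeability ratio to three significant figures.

0.0250

Let α = P_Na/P_K. GHK: Vm = 61.4·log₁₀[(Kₒ + α·Naₒ)/(Kᵢ + α·Naᵢ)].
10^(Vm/61.4) = 10^(-66.0/61.4) = 0.084155
So 0.084155·(Kᵢ + α·Naᵢ) = Kₒ + α·Naₒ → α = (0.084155·158.0 − 9.69) / (145.0 − 0.084155·9.89)
α = (13.3 − 9.69) / (145.0 − 0.8323) = 3.607/144.2 = 0.02502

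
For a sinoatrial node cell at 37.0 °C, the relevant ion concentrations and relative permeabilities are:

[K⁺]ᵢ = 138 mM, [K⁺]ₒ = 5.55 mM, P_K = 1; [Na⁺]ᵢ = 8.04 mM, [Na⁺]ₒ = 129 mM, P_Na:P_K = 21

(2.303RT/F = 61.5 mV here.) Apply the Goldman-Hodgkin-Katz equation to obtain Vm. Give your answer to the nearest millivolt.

Vm = 61.5 · log₁₀[(Σ P·[cation]ₒ + Σ P·[anion]ᵢ) / (Σ P·[cation]ᵢ + Σ P·[anion]ₒ)]
Numerator = 1×5.55 + 21×129 = 2715
Denominator = 1×138 + 21×8.04 = 306.8
Vm = 61.5 · log₁₀(8.8468) = 61.5 × (0.9468) = 58.23 mV

58 mV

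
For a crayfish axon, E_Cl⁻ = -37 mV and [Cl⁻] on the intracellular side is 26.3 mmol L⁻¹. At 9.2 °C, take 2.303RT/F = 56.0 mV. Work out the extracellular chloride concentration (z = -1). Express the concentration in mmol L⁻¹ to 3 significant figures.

Nernst: E = (56.0/-1) · log₁₀([out]/[in]), so log₁₀([out]/[in]) = -37.0 × -1 / 56.0 = 0.6607.
[out]/[in] = 10^(0.6607) = 4.578.
[out] = 4.578 × 26.3 = 120.4 mmol L⁻¹.

120 mmol L⁻¹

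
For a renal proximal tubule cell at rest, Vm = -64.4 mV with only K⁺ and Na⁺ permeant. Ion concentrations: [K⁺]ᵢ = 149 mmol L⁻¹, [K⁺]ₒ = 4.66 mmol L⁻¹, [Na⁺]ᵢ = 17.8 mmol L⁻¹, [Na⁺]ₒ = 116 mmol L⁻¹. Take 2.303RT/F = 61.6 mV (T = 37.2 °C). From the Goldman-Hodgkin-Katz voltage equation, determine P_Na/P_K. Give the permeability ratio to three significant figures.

Let α = P_Na/P_K. GHK: Vm = 61.6·log₁₀[(Kₒ + α·Naₒ)/(Kᵢ + α·Naᵢ)].
10^(Vm/61.6) = 10^(-64.4/61.6) = 0.090063
So 0.090063·(Kᵢ + α·Naᵢ) = Kₒ + α·Naₒ → α = (0.090063·149.0 − 4.66) / (116.0 − 0.090063·17.8)
α = (13.42 − 4.66) / (116.0 − 1.603) = 8.759/114.4 = 0.07657

0.0766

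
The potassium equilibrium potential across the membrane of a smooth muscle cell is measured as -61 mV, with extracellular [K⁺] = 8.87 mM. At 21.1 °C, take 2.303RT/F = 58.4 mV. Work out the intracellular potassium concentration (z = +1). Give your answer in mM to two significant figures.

Nernst: E = (58.4/1) · log₁₀([out]/[in]), so log₁₀([out]/[in]) = -61.0 × 1 / 58.4 = -1.0445.
[out]/[in] = 10^(-1.0445) = 0.09026.
[in] = 8.87 / 0.09026 = 98.28 mM.

98 mM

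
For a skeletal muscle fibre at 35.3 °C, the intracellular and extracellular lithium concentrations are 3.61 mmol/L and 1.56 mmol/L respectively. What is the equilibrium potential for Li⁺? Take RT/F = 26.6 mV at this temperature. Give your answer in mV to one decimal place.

-22.3 mV

E = (26.6/z) · ln([Li⁺]_out/[Li⁺]_in) with z = +1.
= (26.6/1) · ln(1.56/3.61) = 26.60 · ln(0.4321)
= 26.60 · (-0.8390) = -22.32 mV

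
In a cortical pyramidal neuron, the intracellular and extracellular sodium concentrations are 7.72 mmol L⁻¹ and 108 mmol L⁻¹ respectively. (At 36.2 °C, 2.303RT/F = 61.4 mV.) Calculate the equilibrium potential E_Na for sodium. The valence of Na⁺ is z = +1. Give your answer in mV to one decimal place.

70.4 mV

E = (61.4/z) · log₁₀([Na⁺]_out/[Na⁺]_in) with z = +1.
= (61.4/1) · log₁₀(108/7.72) = 61.40 · log₁₀(13.99)
= 61.40 · (1.1458) = 70.35 mV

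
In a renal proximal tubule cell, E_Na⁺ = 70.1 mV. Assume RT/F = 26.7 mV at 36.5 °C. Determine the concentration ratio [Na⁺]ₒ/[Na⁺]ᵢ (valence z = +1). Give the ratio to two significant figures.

14

ln([out]/[in]) = E·z/(26.7) = 70.1 × 1 / 26.7 = 2.6255
[out]/[in] = e^(2.6255) = 13.81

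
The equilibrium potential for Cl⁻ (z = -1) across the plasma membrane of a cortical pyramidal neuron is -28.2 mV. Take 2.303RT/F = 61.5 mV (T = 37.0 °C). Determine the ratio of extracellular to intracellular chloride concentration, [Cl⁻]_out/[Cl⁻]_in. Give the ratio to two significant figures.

2.9

log₁₀([out]/[in]) = E·z/(61.5) = -28.2 × -1 / 61.5 = 0.4585
[out]/[in] = 10^(0.4585) = 2.874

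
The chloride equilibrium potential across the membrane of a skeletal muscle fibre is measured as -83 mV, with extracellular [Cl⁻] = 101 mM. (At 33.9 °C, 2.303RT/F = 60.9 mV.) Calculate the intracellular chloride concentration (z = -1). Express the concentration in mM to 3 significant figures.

4.38 mM

Nernst: E = (60.9/-1) · log₁₀([out]/[in]), so log₁₀([out]/[in]) = -83.0 × -1 / 60.9 = 1.3629.
[out]/[in] = 10^(1.3629) = 23.06.
[in] = 101 / 23.06 = 4.38 mM.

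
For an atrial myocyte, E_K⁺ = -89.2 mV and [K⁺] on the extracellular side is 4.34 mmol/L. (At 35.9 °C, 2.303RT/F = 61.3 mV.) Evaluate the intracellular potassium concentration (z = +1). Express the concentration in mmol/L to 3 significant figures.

124 mmol/L

Nernst: E = (61.3/1) · log₁₀([out]/[in]), so log₁₀([out]/[in]) = -89.2 × 1 / 61.3 = -1.4551.
[out]/[in] = 10^(-1.4551) = 0.03506.
[in] = 4.34 / 0.03506 = 123.8 mmol/L.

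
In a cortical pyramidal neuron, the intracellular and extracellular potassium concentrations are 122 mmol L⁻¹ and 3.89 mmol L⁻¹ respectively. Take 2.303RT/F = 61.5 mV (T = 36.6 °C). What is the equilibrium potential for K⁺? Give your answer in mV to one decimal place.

-92.0 mV

E = (61.5/z) · log₁₀([K⁺]_out/[K⁺]_in) with z = +1.
= (61.5/1) · log₁₀(3.89/122) = 61.50 · log₁₀(0.03189)
= 61.50 · (-1.4964) = -92.03 mV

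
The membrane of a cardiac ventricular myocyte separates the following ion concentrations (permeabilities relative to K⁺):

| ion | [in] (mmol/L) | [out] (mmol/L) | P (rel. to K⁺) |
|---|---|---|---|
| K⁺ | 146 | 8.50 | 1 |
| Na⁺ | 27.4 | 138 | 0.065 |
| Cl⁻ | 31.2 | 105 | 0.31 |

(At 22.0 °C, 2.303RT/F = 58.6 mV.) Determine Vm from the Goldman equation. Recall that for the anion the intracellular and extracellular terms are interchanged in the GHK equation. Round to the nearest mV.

Vm = 58.6 · log₁₀[(Σ P·[cation]ₒ + Σ P·[anion]ᵢ) / (Σ P·[cation]ᵢ + Σ P·[anion]ₒ)]
Numerator = 1×8.50 + 0.065×138 + 0.31×31.2 = 27.14
Denominator = 1×146 + 0.065×27.4 + 0.31×105 = 180.3
Vm = 58.6 · log₁₀(0.15051) = 58.6 × (-0.8224) = -48.19 mV

-48 mV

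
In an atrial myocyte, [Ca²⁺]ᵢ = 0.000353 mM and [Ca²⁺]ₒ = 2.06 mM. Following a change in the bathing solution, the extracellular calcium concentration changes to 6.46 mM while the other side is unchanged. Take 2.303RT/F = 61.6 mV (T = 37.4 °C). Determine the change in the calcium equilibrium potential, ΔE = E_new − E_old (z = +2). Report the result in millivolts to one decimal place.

E_old = (61.6/2)·log₁₀(2.06/0.000353) = 116.00 mV
E_new = (61.6/2)·log₁₀(6.46/0.000353) = 131.28 mV
ΔE = 131.28 − (116.00) = 15.29 mV

15.3 mV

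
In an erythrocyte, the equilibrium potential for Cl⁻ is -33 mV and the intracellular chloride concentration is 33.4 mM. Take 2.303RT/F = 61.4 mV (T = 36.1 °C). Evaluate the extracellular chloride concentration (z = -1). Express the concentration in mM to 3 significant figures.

115 mM

Nernst: E = (61.4/-1) · log₁₀([out]/[in]), so log₁₀([out]/[in]) = -33.0 × -1 / 61.4 = 0.5375.
[out]/[in] = 10^(0.5375) = 3.447.
[out] = 3.447 × 33.4 = 115.1 mM.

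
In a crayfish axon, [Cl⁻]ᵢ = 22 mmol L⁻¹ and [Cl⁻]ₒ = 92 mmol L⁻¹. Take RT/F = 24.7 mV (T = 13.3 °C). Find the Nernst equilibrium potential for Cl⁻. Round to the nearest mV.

E = (24.7/z) · ln([Cl⁻]_out/[Cl⁻]_in) with z = -1.
For an anion, dividing by z = -1 reverses the sign.
= (24.7/-1) · ln(92/22) = -24.70 · ln(4.182)
= -24.70 · (1.4307) = -35.34 mV

-35 mV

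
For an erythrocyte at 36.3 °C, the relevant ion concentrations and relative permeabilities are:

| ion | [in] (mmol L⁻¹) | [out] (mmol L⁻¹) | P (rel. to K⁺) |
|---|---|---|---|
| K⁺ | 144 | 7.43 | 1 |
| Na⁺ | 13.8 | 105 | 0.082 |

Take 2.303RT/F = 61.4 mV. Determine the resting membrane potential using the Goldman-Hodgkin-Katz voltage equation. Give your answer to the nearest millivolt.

Vm = 61.4 · log₁₀[(Σ P·[cation]ₒ + Σ P·[anion]ᵢ) / (Σ P·[cation]ᵢ + Σ P·[anion]ₒ)]
Numerator = 1×7.43 + 0.082×105 = 16.04
Denominator = 1×144 + 0.082×13.8 = 145.1
Vm = 61.4 · log₁₀(0.11052) = 61.4 × (-0.9566) = -58.73 mV

-59 mV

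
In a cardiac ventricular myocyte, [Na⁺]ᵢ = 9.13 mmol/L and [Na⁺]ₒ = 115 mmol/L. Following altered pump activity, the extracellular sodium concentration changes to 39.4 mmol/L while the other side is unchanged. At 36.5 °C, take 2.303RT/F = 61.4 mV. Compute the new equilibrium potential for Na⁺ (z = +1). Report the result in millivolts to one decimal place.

39.0 mV

After the shift: [Na⁺]_out = 39.4, [Na⁺]_in = 9.13 mmol/L.
E_new = (61.4/1)·log₁₀(39.4/9.13) = 61.40 · (0.6350) = 38.99 mV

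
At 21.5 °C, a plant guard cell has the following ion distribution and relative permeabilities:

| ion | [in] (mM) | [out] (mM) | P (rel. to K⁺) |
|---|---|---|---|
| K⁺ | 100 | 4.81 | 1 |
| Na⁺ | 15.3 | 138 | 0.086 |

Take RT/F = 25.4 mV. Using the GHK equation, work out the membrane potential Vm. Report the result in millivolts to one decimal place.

-45.8 mV

Vm = 25.4 · ln[(Σ P·[cation]ₒ + Σ P·[anion]ᵢ) / (Σ P·[cation]ᵢ + Σ P·[anion]ₒ)]
Numerator = 1×4.81 + 0.086×138 = 16.68
Denominator = 1×100 + 0.086×15.3 = 101.3
Vm = 25.4 · ln(0.16461) = 25.4 × (-1.8042) = -45.83 mV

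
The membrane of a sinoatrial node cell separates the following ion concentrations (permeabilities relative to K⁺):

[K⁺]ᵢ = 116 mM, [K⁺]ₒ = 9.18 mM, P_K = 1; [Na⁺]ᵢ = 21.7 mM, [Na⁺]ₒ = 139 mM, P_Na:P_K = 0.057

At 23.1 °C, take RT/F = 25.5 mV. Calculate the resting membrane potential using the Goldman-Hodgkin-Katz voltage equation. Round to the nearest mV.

-49 mV

Vm = 25.5 · ln[(Σ P·[cation]ₒ + Σ P·[anion]ᵢ) / (Σ P·[cation]ᵢ + Σ P·[anion]ₒ)]
Numerator = 1×9.18 + 0.057×139 = 17.1
Denominator = 1×116 + 0.057×21.7 = 117.2
Vm = 25.5 · ln(0.14588) = 25.5 × (-1.9249) = -49.09 mV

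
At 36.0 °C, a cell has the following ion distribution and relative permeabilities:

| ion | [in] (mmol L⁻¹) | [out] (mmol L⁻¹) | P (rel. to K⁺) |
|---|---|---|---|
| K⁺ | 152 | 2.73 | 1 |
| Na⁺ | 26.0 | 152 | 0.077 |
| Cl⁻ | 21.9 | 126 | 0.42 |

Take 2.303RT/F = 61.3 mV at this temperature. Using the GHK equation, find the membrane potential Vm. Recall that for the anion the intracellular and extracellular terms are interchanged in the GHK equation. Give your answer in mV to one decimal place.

Vm = 61.3 · log₁₀[(Σ P·[cation]ₒ + Σ P·[anion]ᵢ) / (Σ P·[cation]ᵢ + Σ P·[anion]ₒ)]
Numerator = 1×2.73 + 0.077×152 + 0.42×21.9 = 23.63
Denominator = 1×152 + 0.077×26.0 + 0.42×126 = 206.9
Vm = 61.3 · log₁₀(0.11421) = 61.3 × (-0.9423) = -57.76 mV

-57.8 mV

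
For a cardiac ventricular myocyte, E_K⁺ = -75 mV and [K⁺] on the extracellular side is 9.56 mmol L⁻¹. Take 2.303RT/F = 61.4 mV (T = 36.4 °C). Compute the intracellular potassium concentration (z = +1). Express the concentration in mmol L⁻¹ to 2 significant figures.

160 mmol L⁻¹

Nernst: E = (61.4/1) · log₁₀([out]/[in]), so log₁₀([out]/[in]) = -75.0 × 1 / 61.4 = -1.2215.
[out]/[in] = 10^(-1.2215) = 0.06005.
[in] = 9.56 / 0.06005 = 159.2 mmol L⁻¹.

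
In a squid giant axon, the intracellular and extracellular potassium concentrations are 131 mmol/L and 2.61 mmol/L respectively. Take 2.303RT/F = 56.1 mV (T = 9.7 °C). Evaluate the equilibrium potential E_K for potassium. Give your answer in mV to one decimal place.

E = (56.1/z) · log₁₀([K⁺]_out/[K⁺]_in) with z = +1.
= (56.1/1) · log₁₀(2.61/131) = 56.10 · log₁₀(0.01992)
= 56.10 · (-1.7006) = -95.41 mV

-95.4 mV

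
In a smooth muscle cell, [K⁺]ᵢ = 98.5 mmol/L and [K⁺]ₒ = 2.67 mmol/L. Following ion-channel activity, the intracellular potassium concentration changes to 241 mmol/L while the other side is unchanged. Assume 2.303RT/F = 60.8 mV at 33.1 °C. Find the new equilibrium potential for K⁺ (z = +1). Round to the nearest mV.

After the shift: [K⁺]_out = 2.67, [K⁺]_in = 241 mmol/L.
E_new = (60.8/1)·log₁₀(2.67/241) = 60.80 · (-1.9555) = -118.89 mV

-119 mV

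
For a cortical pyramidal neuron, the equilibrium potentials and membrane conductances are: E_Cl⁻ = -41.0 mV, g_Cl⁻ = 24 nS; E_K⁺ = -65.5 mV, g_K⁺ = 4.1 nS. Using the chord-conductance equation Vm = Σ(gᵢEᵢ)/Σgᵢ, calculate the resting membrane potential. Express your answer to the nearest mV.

Σ gᵢEᵢ = 24·(-41.0) + 4.1·(-65.5) = -1252.55
Σ gᵢ = 24 + 4.1 = 28.1
Vm = -1252.55 / 28.1 = -44.57 mV

-45 mV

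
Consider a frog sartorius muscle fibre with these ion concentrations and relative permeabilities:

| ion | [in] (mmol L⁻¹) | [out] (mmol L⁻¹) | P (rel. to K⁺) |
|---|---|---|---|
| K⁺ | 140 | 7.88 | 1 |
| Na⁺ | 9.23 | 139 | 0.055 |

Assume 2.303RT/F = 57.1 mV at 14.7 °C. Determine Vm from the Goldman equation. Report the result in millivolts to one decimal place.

Vm = 57.1 · log₁₀[(Σ P·[cation]ₒ + Σ P·[anion]ᵢ) / (Σ P·[cation]ᵢ + Σ P·[anion]ₒ)]
Numerator = 1×7.88 + 0.055×139 = 15.53
Denominator = 1×140 + 0.055×9.23 = 140.5
Vm = 57.1 · log₁₀(0.11049) = 57.1 × (-0.9567) = -54.63 mV

-54.6 mV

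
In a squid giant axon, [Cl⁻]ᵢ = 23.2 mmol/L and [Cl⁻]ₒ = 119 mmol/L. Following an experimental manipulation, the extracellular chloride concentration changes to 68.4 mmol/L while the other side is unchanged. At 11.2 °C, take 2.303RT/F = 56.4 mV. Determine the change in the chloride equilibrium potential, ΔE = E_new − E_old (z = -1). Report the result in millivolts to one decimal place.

E_old = (56.4/-1)·log₁₀(119/23.2) = -40.05 mV
E_new = (56.4/-1)·log₁₀(68.4/23.2) = -26.48 mV
ΔE = -26.48 − (-40.05) = 13.56 mV

13.6 mV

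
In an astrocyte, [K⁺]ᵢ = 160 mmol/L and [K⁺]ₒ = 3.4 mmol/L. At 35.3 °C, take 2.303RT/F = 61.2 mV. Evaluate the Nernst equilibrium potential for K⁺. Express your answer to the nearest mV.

-102 mV

E = (61.2/z) · log₁₀([K⁺]_out/[K⁺]_in) with z = +1.
= (61.2/1) · log₁₀(3.4/160) = 61.20 · log₁₀(0.02125)
= 61.20 · (-1.6726) = -102.37 mV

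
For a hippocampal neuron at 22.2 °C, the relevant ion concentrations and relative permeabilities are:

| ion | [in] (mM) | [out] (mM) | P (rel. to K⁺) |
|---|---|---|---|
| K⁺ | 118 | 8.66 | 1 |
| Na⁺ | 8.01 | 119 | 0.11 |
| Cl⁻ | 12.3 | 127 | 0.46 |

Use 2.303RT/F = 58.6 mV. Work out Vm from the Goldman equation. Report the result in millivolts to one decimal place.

-47.5 mV

Vm = 58.6 · log₁₀[(Σ P·[cation]ₒ + Σ P·[anion]ᵢ) / (Σ P·[cation]ᵢ + Σ P·[anion]ₒ)]
Numerator = 1×8.66 + 0.11×119 + 0.46×12.3 = 27.41
Denominator = 1×118 + 0.11×8.01 + 0.46×127 = 177.3
Vm = 58.6 · log₁₀(0.15458) = 58.6 × (-0.8108) = -47.51 mV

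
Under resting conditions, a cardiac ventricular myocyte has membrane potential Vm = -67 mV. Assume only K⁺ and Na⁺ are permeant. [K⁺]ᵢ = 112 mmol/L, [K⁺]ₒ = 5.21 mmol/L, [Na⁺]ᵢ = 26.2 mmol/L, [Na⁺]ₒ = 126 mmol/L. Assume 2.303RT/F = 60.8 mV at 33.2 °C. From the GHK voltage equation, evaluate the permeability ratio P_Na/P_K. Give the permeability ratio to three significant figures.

0.0294

Let α = P_Na/P_K. GHK: Vm = 60.8·log₁₀[(Kₒ + α·Naₒ)/(Kᵢ + α·Naᵢ)].
10^(Vm/60.8) = 10^(-67.0/60.8) = 0.079073
So 0.079073·(Kᵢ + α·Naᵢ) = Kₒ + α·Naₒ → α = (0.079073·112.0 − 5.21) / (126.0 − 0.079073·26.2)
α = (8.856 − 5.21) / (126.0 − 2.072) = 3.646/123.9 = 0.02942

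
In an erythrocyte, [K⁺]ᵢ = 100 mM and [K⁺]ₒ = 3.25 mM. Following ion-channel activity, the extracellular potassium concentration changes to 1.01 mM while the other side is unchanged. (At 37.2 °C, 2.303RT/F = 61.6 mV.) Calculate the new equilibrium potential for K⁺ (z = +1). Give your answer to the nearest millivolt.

-123 mV

After the shift: [K⁺]_out = 1.01, [K⁺]_in = 100 mM.
E_new = (61.6/1)·log₁₀(1.01/100) = 61.60 · (-1.9957) = -122.93 mV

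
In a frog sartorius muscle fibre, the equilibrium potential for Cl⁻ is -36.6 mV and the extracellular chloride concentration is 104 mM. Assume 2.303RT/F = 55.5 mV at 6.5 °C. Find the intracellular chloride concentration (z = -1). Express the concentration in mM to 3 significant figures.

22.8 mM

Nernst: E = (55.5/-1) · log₁₀([out]/[in]), so log₁₀([out]/[in]) = -36.6 × -1 / 55.5 = 0.6595.
[out]/[in] = 10^(0.6595) = 4.565.
[in] = 104 / 4.565 = 22.78 mM.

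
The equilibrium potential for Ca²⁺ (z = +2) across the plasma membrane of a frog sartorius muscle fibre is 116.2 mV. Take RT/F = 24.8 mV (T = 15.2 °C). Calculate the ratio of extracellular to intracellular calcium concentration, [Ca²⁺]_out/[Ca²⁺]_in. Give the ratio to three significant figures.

11700

ln([out]/[in]) = E·z/(24.8) = 116.2 × 2 / 24.8 = 9.3710
[out]/[in] = e^(9.3710) = 1.174e+04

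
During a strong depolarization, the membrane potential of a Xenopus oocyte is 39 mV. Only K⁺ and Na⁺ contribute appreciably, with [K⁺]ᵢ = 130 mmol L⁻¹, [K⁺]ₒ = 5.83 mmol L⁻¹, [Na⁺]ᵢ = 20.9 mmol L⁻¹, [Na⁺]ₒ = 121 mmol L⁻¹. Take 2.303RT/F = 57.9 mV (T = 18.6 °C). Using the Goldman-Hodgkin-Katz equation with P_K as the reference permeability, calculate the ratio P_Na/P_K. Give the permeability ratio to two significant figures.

27

Let α = P_Na/P_K. GHK: Vm = 57.9·log₁₀[(Kₒ + α·Naₒ)/(Kᵢ + α·Naᵢ)].
10^(Vm/57.9) = 10^(39.0/57.9) = 4.716
So 4.716·(Kᵢ + α·Naᵢ) = Kₒ + α·Naₒ → α = (4.716·130.0 − 5.83) / (121.0 − 4.716·20.9)
α = (613.1 − 5.83) / (121.0 − 98.56) = 607.3/22.44 = 27.07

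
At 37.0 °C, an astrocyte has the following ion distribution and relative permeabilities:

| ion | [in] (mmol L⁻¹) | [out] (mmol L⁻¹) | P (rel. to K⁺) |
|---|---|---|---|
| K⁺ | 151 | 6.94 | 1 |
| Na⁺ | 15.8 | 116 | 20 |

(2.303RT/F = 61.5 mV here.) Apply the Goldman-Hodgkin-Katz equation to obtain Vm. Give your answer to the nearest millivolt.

43 mV

Vm = 61.5 · log₁₀[(Σ P·[cation]ₒ + Σ P·[anion]ᵢ) / (Σ P·[cation]ᵢ + Σ P·[anion]ₒ)]
Numerator = 1×6.94 + 20×116 = 2327
Denominator = 1×151 + 20×15.8 = 467
Vm = 61.5 · log₁₀(4.9827) = 61.5 × (0.6975) = 42.89 mV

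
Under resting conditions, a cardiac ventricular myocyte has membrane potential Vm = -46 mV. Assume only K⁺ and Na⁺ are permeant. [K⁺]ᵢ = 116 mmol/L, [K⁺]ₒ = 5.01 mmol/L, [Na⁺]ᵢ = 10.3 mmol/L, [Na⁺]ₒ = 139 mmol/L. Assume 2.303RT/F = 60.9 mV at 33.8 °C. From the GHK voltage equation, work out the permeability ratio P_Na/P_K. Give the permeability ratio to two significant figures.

0.11

Let α = P_Na/P_K. GHK: Vm = 60.9·log₁₀[(Kₒ + α·Naₒ)/(Kᵢ + α·Naᵢ)].
10^(Vm/60.9) = 10^(-46.0/60.9) = 0.17566
So 0.17566·(Kᵢ + α·Naᵢ) = Kₒ + α·Naₒ → α = (0.17566·116.0 − 5.01) / (139.0 − 0.17566·10.3)
α = (20.38 − 5.01) / (139.0 − 1.809) = 15.37/137.2 = 0.112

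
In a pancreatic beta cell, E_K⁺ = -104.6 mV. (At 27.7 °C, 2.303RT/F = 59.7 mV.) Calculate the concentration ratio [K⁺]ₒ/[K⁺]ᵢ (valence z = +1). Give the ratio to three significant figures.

0.0177

log₁₀([out]/[in]) = E·z/(59.7) = -104.6 × 1 / 59.7 = -1.7521
[out]/[in] = 10^(-1.7521) = 0.0177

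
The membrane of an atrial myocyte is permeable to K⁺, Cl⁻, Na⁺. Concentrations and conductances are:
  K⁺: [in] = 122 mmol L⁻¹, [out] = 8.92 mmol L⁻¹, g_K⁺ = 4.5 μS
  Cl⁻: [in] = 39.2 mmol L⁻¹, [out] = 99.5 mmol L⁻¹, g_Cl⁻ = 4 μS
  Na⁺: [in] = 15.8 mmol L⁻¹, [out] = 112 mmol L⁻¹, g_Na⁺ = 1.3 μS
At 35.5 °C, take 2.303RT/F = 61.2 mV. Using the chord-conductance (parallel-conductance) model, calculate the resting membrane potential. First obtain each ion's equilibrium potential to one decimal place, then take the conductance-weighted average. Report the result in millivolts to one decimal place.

E_K⁺ = (61.2/1)·log₁₀(8.92/122) = -69.5 mV
E_Cl⁻ = (61.2/-1)·log₁₀(99.5/39.2) = -24.8 mV
E_Na⁺ = (61.2/1)·log₁₀(112/15.8) = 52.1 mV
Vm = (Σ gᵢEᵢ)/(Σ gᵢ) = (4.5·-69.5 + 4·-24.8 + 1.3·52.1) / (4.5 + 4 + 1.3)
= -344.22 / 9.8 = -35.12 mV

-35.1 mV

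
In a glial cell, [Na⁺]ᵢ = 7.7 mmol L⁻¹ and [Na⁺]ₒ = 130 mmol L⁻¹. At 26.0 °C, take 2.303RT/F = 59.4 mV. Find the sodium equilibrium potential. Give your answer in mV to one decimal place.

72.9 mV

E = (59.4/z) · log₁₀([Na⁺]_out/[Na⁺]_in) with z = +1.
= (59.4/1) · log₁₀(130/7.7) = 59.40 · log₁₀(16.88)
= 59.40 · (1.2275) = 72.91 mV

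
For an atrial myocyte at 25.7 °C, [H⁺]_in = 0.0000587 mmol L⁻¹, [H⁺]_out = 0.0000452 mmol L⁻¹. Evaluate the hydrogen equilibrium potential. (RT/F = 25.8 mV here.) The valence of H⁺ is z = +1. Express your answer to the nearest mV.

E = (25.8/z) · ln([H⁺]_out/[H⁺]_in) with z = +1.
= (25.8/1) · ln(0.0000452/0.0000587) = 25.80 · ln(0.77)
= 25.80 · (-0.2613) = -6.74 mV

-7 mV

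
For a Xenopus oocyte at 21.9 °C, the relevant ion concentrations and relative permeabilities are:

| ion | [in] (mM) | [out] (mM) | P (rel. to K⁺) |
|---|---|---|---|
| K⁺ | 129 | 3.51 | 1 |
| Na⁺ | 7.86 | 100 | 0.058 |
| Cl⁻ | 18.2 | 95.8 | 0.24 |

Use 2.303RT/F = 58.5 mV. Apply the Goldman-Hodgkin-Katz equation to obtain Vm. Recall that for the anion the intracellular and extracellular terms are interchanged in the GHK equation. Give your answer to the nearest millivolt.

-61 mV

Vm = 58.5 · log₁₀[(Σ P·[cation]ₒ + Σ P·[anion]ᵢ) / (Σ P·[cation]ᵢ + Σ P·[anion]ₒ)]
Numerator = 1×3.51 + 0.058×100 + 0.24×18.2 = 13.68
Denominator = 1×129 + 0.058×7.86 + 0.24×95.8 = 152.4
Vm = 58.5 · log₁₀(0.089722) = 58.5 × (-1.0471) = -61.26 mV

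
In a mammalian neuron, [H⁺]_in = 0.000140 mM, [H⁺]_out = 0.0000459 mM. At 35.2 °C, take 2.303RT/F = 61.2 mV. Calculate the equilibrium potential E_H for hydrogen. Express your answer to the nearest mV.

E = (61.2/z) · log₁₀([H⁺]_out/[H⁺]_in) with z = +1.
= (61.2/1) · log₁₀(0.0000459/0.000140) = 61.20 · log₁₀(0.3279)
= 61.20 · (-0.4843) = -29.64 mV

-30 mV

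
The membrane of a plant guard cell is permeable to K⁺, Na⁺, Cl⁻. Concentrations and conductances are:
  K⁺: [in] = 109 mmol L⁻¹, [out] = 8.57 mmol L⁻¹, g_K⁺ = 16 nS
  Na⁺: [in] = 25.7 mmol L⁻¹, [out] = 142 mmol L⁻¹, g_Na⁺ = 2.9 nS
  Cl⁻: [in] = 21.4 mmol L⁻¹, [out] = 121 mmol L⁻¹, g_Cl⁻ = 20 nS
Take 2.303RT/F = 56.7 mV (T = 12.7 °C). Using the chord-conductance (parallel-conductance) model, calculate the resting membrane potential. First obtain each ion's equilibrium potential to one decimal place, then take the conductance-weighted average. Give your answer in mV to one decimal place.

E_K⁺ = (56.7/1)·log₁₀(8.57/109) = -62.6 mV
E_Na⁺ = (56.7/1)·log₁₀(142/25.7) = 42.1 mV
E_Cl⁻ = (56.7/-1)·log₁₀(121/21.4) = -42.7 mV
Vm = (Σ gᵢEᵢ)/(Σ gᵢ) = (16·-62.6 + 2.9·42.1 + 20·-42.7) / (16 + 2.9 + 20)
= -1733.51 / 38.9 = -44.56 mV

-44.6 mV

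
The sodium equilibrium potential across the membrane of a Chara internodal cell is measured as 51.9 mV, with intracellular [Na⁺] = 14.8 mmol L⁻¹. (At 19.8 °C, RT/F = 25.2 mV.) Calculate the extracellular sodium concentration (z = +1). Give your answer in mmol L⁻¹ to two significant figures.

Nernst: E = (25.2/1) · ln([out]/[in]), so ln([out]/[in]) = 51.9 × 1 / 25.2 = 2.0595.
[out]/[in] = e^(2.0595) = 7.842.
[out] = 7.842 × 14.8 = 116.1 mmol L⁻¹.

120 mmol L⁻¹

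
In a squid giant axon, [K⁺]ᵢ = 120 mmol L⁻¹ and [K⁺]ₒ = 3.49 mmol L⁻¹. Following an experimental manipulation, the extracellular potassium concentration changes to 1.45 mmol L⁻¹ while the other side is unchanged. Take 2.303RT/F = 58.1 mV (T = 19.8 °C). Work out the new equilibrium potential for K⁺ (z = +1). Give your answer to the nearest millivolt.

After the shift: [K⁺]_out = 1.45, [K⁺]_in = 120 mmol L⁻¹.
E_new = (58.1/1)·log₁₀(1.45/120) = 58.10 · (-1.9178) = -111.42 mV

-111 mV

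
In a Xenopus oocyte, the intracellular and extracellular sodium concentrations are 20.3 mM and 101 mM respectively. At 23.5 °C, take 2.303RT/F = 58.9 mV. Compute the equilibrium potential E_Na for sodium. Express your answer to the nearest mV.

41 mV

E = (58.9/z) · log₁₀([Na⁺]_out/[Na⁺]_in) with z = +1.
= (58.9/1) · log₁₀(101/20.3) = 58.90 · log₁₀(4.975)
= 58.90 · (0.6968) = 41.04 mV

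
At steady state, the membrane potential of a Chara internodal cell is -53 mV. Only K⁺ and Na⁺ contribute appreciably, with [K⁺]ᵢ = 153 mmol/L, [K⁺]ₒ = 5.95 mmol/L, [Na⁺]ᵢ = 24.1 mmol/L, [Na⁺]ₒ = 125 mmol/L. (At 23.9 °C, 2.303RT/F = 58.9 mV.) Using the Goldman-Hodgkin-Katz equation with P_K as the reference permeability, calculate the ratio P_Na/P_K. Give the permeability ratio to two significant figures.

Let α = P_Na/P_K. GHK: Vm = 58.9·log₁₀[(Kₒ + α·Naₒ)/(Kᵢ + α·Naᵢ)].
10^(Vm/58.9) = 10^(-53.0/58.9) = 0.12594
So 0.12594·(Kᵢ + α·Naᵢ) = Kₒ + α·Naₒ → α = (0.12594·153.0 − 5.95) / (125.0 − 0.12594·24.1)
α = (19.27 − 5.95) / (125.0 − 3.035) = 13.32/122 = 0.1092

0.11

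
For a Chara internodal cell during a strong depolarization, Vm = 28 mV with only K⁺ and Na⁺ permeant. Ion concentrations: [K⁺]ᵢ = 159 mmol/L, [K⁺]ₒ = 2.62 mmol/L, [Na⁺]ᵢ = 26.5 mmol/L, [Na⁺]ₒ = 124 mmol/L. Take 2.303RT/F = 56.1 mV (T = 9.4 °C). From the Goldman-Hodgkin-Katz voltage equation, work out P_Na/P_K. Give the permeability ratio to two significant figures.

Let α = P_Na/P_K. GHK: Vm = 56.1·log₁₀[(Kₒ + α·Naₒ)/(Kᵢ + α·Naᵢ)].
10^(Vm/56.1) = 10^(28.0/56.1) = 3.1558
So 3.1558·(Kᵢ + α·Naᵢ) = Kₒ + α·Naₒ → α = (3.1558·159.0 − 2.62) / (124.0 − 3.1558·26.5)
α = (501.8 − 2.62) / (124.0 − 83.63) = 499.2/40.37 = 12.36

12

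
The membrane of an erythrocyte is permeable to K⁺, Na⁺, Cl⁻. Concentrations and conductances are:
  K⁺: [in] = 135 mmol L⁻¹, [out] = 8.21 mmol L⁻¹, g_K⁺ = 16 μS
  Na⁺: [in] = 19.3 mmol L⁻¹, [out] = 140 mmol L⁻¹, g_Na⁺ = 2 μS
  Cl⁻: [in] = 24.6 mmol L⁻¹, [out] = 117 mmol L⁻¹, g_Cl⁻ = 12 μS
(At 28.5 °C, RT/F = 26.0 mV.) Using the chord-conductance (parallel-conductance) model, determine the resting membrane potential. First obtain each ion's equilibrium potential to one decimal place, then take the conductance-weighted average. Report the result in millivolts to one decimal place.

E_K⁺ = (26.0/1)·ln(8.21/135) = -72.8 mV
E_Na⁺ = (26.0/1)·ln(140/19.3) = 51.5 mV
E_Cl⁻ = (26.0/-1)·ln(117/24.6) = -40.5 mV
Vm = (Σ gᵢEᵢ)/(Σ gᵢ) = (16·-72.8 + 2·51.5 + 12·-40.5) / (16 + 2 + 12)
= -1547.80 / 30 = -51.59 mV

-51.6 mV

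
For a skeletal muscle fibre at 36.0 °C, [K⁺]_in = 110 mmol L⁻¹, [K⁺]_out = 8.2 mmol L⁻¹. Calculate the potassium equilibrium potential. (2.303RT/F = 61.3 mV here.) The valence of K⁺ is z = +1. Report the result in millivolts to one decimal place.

E = (61.3/z) · log₁₀([K⁺]_out/[K⁺]_in) with z = +1.
= (61.3/1) · log₁₀(8.2/110) = 61.30 · log₁₀(0.07455)
= 61.30 · (-1.1276) = -69.12 mV

-69.1 mV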